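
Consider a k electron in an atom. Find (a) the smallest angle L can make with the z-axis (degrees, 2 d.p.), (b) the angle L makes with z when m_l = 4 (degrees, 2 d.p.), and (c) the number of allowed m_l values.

θ_min ≈ 20.70°; θ(m_l=4) ≈ 57.69°; 15 values

A k state has l = 7.
cos θ_min = 7/√56, so θ_min ≈ 20.70°.
For m_l = 4: cos θ = 4/√56, θ ≈ 57.69°.
There are 2l+1 = 15 values of m_l.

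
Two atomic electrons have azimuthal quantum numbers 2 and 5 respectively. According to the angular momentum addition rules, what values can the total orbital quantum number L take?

The total orbital quantum number L ranges from |l₁ − l₂| to l₁ + l₂ in integer steps.
Allowed values: L = 3, 4, 5, 6, 7.

L = 3, 4, 5, 6, 7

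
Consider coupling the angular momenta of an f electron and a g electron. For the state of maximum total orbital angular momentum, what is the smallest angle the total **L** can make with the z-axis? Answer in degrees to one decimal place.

θ_min ≈ 20.7°

By the triangle rule, |l₁ − l₂| ≤ L ≤ l₁ + l₂.
L ∈ {1, 2, 3, 4, 5, 6, 7}.
The maximum is L = 7, with |L_tot| = ℏ√(7·8) = 2√14 ℏ.
The minimum angle with z is arccos(7/√56) ≈ 20.7°.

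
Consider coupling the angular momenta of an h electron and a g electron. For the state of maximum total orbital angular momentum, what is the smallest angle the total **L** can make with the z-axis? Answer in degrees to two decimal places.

L runs from |5 − 4| = 1 to 5 + 4 = 9.
Allowed values: L = 1, 2, 3, 4, 5, 6, 7, 8, 9.
The maximum is L = 9, with |L_tot| = ℏ√(9·10) = 3√10 ℏ.
The minimum angle with z is arccos(9/√90) ≈ 18.43°.

θ_min ≈ 18.43°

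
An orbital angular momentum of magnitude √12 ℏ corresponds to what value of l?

|L| = ℏ√(l(l+1)), so l(l+1) = 12.
The positive root is l = 3.

l = 3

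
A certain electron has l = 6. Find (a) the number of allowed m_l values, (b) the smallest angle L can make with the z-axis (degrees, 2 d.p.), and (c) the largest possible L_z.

There are 2l+1 = 13 values of m_l.
cos θ_min = 6/√42, so θ_min ≈ 22.21°.
L_z,max = lℏ = 6ℏ.

13 values; θ_min ≈ 22.21°; L_z,max = 6ℏ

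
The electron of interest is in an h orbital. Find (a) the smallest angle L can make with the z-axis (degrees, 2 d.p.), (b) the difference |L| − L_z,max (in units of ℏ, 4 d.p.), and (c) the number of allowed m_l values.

An h state has l = 5.
cos θ_min = 5/√30, so θ_min ≈ 24.09°.
|L| − L_z,max = (√30 − 5)ℏ ≈ 0.4772ℏ.
There are 2l+1 = 11 values of m_l.

θ_min ≈ 24.09°; |L|−L_z,max ≈ 0.4772ℏ; 11 values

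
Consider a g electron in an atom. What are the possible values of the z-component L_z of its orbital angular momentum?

L_z ∈ {−4ℏ, −3ℏ, −2ℏ, −ℏ, 0, ℏ, 2ℏ, 3ℏ, 4ℏ}

A g state has l = 4.
L_z = m_l ℏ with m_l ranging from −l to +l in integer steps.
For l = 4: m_l ∈ {-4, -3, -2, -1, 0, 1, 2, 3, 4}.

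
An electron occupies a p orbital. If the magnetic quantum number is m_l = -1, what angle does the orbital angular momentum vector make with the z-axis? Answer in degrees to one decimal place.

θ ≈ 135.0°

A p state has l = 1.
|L| = √(l(l+1)) ℏ = √2 ℏ.
L_z = m_l ℏ = −1ℏ.
cos θ = L_z/|L| = -1/√2, so θ ≈ 135.0°.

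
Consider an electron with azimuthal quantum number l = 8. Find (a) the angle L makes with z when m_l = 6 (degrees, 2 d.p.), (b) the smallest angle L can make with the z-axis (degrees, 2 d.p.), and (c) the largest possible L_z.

For m_l = 6: cos θ = 6/√72, θ ≈ 45.00°.
cos θ_min = 8/√72, so θ_min ≈ 19.47°.
L_z,max = lℏ = 8ℏ.

θ(m_l=6) ≈ 45.00°; θ_min ≈ 19.47°; L_z,max = 8ℏ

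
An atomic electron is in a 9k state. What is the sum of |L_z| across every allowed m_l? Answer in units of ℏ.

Σ|L_z| = 56 ℏ

The 9k subshell has l = 7.
m_l ∈ {-7, -6, -5, -4, -3, -2, -1, 0, 1, 2, 3, 4, 5, 6, 7}.
Σ|m_l| = l(l+1) = 56.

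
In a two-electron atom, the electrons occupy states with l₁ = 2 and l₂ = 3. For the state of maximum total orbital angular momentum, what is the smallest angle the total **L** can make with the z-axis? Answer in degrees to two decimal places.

L runs from |2 − 3| = 1 to 2 + 3 = 5.
L ∈ {1, 2, 3, 4, 5}.
The maximum is L = 5, with |L_tot| = ℏ√(5·6) = √30 ℏ.
The minimum angle with z is arccos(5/√30) ≈ 24.09°.

θ_min ≈ 24.09°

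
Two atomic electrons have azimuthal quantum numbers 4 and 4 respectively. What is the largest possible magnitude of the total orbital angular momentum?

Angular momentum addition gives L = |l₁ − l₂|, …, l₁ + l₂.
Allowed values: L = 0, 1, 2, 3, 4, 5, 6, 7, 8.
The largest magnitude corresponds to L = 8: |L_tot| = ℏ√(8·9) = 6√2 ℏ.

|L_tot|_max = 6√2 ℏ ≈ 8.485ℏ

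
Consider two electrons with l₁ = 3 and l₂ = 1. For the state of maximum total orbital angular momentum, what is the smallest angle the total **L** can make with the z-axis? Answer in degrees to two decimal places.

Angular momentum addition gives L = |l₁ − l₂|, …, l₁ + l₂.
L ∈ {2, 3, 4}.
The maximum is L = 4, with |L_tot| = ℏ√(4·5) = 2√5 ℏ.
The minimum angle with z is arccos(4/√20) ≈ 26.57°.

θ_min ≈ 26.57°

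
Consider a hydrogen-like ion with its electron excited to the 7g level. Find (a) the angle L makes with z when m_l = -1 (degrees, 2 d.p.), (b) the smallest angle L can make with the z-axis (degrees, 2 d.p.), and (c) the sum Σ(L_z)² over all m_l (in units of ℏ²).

θ(m_l=-1) ≈ 102.92°; θ_min ≈ 26.57°; Σ(L_z)² = 60 ℏ²

The 7g level has l = 4.
For m_l = -1: cos θ = -1/√20, θ ≈ 102.92°.
cos θ_min = 4/√20, so θ_min ≈ 26.57°.
Σ m_l² = 60, so Σ(L_z)² = 60 ℏ².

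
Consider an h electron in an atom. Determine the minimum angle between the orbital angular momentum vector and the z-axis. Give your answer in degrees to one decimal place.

θ_min ≈ 24.1°

For an h orbital, l = 5.
|L| = ℏ√(l(l+1)) = √30 ℏ.
The smallest angle corresponds to the largest L_z, i.e. m_l = l = 5, giving L_z = 5ℏ.
cos θ_min = 5/√30, so θ_min ≈ 24.1°.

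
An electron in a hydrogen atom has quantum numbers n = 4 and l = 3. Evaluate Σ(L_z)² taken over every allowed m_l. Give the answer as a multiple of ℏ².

Σ(L_z)² = 28 ℏ²

The allowed m_l values are -3, -2, -1, 0, 1, 2, 3.
Σ m_l² = l(l+1)(2l+1)/3 = 3·4·7/3 = 28.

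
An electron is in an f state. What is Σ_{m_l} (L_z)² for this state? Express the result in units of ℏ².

Σ(L_z)² = 28 ℏ²

For an f orbital, l = 3.
The allowed m_l values are -3, -2, -1, 0, 1, 2, 3.
Σ m_l² = 2·(1 + 4 + 9) = 28.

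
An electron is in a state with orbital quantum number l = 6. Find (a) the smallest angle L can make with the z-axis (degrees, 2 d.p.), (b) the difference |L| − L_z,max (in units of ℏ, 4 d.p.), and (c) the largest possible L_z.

θ_min ≈ 22.21°; |L|−L_z,max ≈ 0.4807ℏ; L_z,max = 6ℏ

cos θ_min = 6/√42, so θ_min ≈ 22.21°.
|L| − L_z,max = (√42 − 6)ℏ ≈ 0.4807ℏ.
L_z,max = lℏ = 6ℏ.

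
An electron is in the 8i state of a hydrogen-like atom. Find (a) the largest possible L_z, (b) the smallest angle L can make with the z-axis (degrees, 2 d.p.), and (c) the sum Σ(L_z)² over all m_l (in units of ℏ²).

L_z,max = 6ℏ; θ_min ≈ 22.21°; Σ(L_z)² = 182 ℏ²

The 8i subshell has l = 6.
L_z,max = lℏ = 6ℏ.
cos θ_min = 6/√42, so θ_min ≈ 22.21°.
Σ m_l² = 182, so Σ(L_z)² = 182 ℏ².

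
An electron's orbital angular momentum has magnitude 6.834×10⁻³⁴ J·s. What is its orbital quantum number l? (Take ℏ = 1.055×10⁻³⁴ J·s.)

l = 6

Dividing by ℏ: |L|/ℏ ≈ 6.478.
Set l(l+1) = 41.96; the integer solution is l = 6.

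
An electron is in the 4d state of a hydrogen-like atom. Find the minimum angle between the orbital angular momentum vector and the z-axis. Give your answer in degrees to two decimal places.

θ_min ≈ 35.26°

For 4d, l = 2.
|L|² = l(l+1)ℏ² = 6ℏ², so |L| = √6 ℏ.
The smallest angle corresponds to the largest L_z, i.e. m_l = l = 2, giving L_z = 2ℏ.
cos θ_min = 2/√6, so θ_min ≈ 35.26°.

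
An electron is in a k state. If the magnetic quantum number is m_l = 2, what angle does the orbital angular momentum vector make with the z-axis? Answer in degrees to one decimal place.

θ ≈ 74.5°

A k state has l = 7.
|L|² = l(l+1)ℏ² = 56ℏ², so |L| = 2√14 ℏ.
L_z = m_l ℏ = 2ℏ.
cos θ = L_z/|L| = 2/√56, so θ ≈ 74.5°.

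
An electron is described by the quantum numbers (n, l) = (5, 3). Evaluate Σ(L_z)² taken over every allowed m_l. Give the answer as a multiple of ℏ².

m_l runs from −3 to 3, i.e. {-3, -2, -1, 0, 1, 2, 3}.
Σ m_l² = l(l+1)(2l+1)/3 = 3·4·7/3 = 28.

Σ(L_z)² = 28 ℏ²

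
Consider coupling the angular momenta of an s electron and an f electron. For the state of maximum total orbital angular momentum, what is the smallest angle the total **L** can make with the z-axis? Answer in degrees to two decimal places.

L runs from |0 − 3| = 3 to 0 + 3 = 3.
So L can be 3.
The maximum is L = 3, with |L_tot| = ℏ√(3·4) = 2√3 ℏ.
The minimum angle with z is arccos(3/√12) ≈ 30.00°.

θ_min ≈ 30.00°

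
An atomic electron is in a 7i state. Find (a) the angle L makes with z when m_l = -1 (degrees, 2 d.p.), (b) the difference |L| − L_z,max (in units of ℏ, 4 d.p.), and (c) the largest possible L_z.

θ(m_l=-1) ≈ 98.88°; |L|−L_z,max ≈ 0.4807ℏ; L_z,max = 6ℏ

The 7i subshell has l = 6.
For m_l = -1: cos θ = -1/√42, θ ≈ 98.88°.
|L| − L_z,max = (√42 − 6)ℏ ≈ 0.4807ℏ.
L_z,max = lℏ = 6ℏ.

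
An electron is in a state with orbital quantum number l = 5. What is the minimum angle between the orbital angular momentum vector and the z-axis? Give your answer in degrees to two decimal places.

θ_min ≈ 24.09°

|L|² = l(l+1)ℏ² = 30ℏ², so |L| = √30 ℏ.
The smallest angle corresponds to the largest L_z, i.e. m_l = l = 5, giving L_z = 5ℏ.
cos θ_min = 5/√30, so θ_min ≈ 24.09°.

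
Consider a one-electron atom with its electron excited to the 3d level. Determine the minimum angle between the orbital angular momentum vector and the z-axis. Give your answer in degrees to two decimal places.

θ_min ≈ 35.26°

The 3d level has l = 2.
|L|² = l(l+1)ℏ² = 6ℏ², so |L| = √6 ℏ.
The smallest angle corresponds to the largest L_z, i.e. m_l = l = 2, giving L_z = 2ℏ.
cos θ_min = 2/√6, so θ_min ≈ 35.26°.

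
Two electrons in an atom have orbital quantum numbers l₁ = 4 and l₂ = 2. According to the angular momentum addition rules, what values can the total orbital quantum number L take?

The total orbital quantum number L ranges from |l₁ − l₂| to l₁ + l₂ in integer steps.
Allowed values: L = 2, 3, 4, 5, 6.

L = 2, 3, 4, 5, 6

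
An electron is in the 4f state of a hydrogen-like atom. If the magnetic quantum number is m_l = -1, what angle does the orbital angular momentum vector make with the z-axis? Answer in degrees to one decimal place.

The 4f subshell has l = 3.
|L|² = l(l+1)ℏ² = 12ℏ², so |L| = 2√3 ℏ.
L_z = m_l ℏ = −1ℏ.
cos θ = L_z/|L| = -1/√12, so θ ≈ 106.8°.

θ ≈ 106.8°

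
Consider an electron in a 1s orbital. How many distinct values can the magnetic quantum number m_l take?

For 1s, l = 0.
The number of m_l values is 2l + 1 = 2·0 + 1 = 1.

1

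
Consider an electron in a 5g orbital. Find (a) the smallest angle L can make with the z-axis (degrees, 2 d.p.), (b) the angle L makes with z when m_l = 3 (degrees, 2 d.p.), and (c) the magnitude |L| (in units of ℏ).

θ_min ≈ 26.57°; θ(m_l=3) ≈ 47.87°; |L| = 2√5 ℏ ≈ 4.472ℏ

For 5g, l = 4.
cos θ_min = 4/√20, so θ_min ≈ 26.57°.
For m_l = 3: cos θ = 3/√20, θ ≈ 47.87°.
|L| = ℏ√(4·5) = 2√5 ℏ ≈ 4.472ℏ.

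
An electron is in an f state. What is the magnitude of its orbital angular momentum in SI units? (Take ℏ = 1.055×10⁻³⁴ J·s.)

F corresponds to l = 3.
|L| = ℏ√(l(l+1)) = ℏ√(3·4) = 2√3 ℏ
Numerically, |L| = 3.464 × (1.055×10⁻³⁴ J·s) = 3.655×10⁻³⁴ J·s.

|L| = 3.655×10⁻³⁴ J·s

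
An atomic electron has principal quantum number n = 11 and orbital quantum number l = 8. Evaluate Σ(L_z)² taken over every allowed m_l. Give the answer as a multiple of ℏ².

m_l runs from −8 to 8, i.e. {-8, -7, -6, -5, -4, -3, -2, -1, 0, 1, 2, 3, 4, 5, 6, 7, 8}.
Summing m² from −8 to 8: Σ m_l² = 408.

Σ(L_z)² = 408 ℏ²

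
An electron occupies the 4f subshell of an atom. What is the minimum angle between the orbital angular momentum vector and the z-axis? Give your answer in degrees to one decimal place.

θ_min ≈ 30.0°

For 4f, l = 3.
|L| = √(l(l+1)) ℏ = 2√3 ℏ.
The smallest angle corresponds to the largest L_z, i.e. m_l = l = 3, giving L_z = 3ℏ.
cos θ_min = 3/√12, so θ_min ≈ 30.0°.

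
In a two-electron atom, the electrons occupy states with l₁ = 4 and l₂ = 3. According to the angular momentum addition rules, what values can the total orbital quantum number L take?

L = 1, 2, 3, 4, 5, 6, 7

L runs from |4 − 3| = 1 to 4 + 3 = 7.
Allowed values: L = 1, 2, 3, 4, 5, 6, 7.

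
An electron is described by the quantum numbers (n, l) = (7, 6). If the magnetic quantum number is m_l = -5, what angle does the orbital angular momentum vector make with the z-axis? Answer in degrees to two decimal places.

θ ≈ 140.49°

|L| = ℏ√(l(l+1)) = √42 ℏ.
L_z = m_l ℏ = −5ℏ.
cos θ = L_z/|L| = -5/√42, so θ ≈ 140.49°.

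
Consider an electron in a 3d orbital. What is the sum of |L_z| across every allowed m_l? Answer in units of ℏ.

The 3d subshell has l = 2.
m_l ∈ {-2, -1, 0, 1, 2}.
Σ|m_l| = 2(1+2+…+2) = 6.

Σ|L_z| = 6 ℏ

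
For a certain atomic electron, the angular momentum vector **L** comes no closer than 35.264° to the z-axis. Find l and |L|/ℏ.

At minimum angle, m_l = l, so cos θ = l/√(l(l+1)); cos²θ = l/(l+1) = 0.6667.
l = cos²θ/sin²θ ≈ 2.
Then |L| = ℏ√(2·3) = √6 ℏ.

l = 2, |L| = √6 ℏ ≈ 2.449ℏ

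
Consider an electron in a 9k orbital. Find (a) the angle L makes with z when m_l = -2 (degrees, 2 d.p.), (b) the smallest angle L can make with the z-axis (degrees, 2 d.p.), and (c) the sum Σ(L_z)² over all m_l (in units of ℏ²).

The 9k subshell has l = 7.
For m_l = -2: cos θ = -2/√56, θ ≈ 105.50°.
cos θ_min = 7/√56, so θ_min ≈ 20.70°.
Σ m_l² = 280, so Σ(L_z)² = 280 ℏ².

θ(m_l=-2) ≈ 105.50°; θ_min ≈ 20.70°; Σ(L_z)² = 280 ℏ²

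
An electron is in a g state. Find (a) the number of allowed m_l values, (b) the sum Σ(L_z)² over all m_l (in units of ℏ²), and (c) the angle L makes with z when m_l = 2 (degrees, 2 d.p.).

9 values; Σ(L_z)² = 60 ℏ²; θ(m_l=2) ≈ 63.43°

A g state has l = 4.
There are 2l+1 = 9 values of m_l.
Σ m_l² = 60, so Σ(L_z)² = 60 ℏ².
For m_l = 2: cos θ = 2/√20, θ ≈ 63.43°.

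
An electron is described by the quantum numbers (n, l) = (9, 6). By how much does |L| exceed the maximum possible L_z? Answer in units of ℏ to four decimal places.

|L| = √42 ℏ ≈ 6.4807ℏ, while L_z,max = lℏ = 6ℏ.
The difference is (√42 − 6)ℏ ≈ 0.4807ℏ.

|L| − L_z,max ≈ 0.4807ℏ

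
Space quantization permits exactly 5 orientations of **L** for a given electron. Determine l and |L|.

l = 2, |L| = √6 ℏ ≈ 2.449ℏ

2l + 1 = 5 ⇒ l = 2.
Then |L| = √(l(l+1)) ℏ = √6 ℏ.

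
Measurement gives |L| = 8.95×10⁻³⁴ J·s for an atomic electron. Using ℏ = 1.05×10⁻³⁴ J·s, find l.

In units of ℏ, |L| ≈ 8.524.
(|L|/ℏ)² = l(l+1) ≈ 72.66 ⇒ l = 8.

l = 8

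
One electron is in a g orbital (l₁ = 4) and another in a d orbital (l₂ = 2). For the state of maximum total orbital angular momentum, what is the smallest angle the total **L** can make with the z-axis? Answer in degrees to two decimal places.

Angular momentum addition gives L = |l₁ − l₂|, …, l₁ + l₂.
Allowed values: L = 2, 3, 4, 5, 6.
The maximum is L = 6, with |L_tot| = ℏ√(6·7) = √42 ℏ.
The minimum angle with z is arccos(6/√42) ≈ 22.21°.

θ_min ≈ 22.21°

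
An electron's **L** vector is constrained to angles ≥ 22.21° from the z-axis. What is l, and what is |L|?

l = 6, |L| = √42 ℏ ≈ 6.481ℏ

cos²θ_min = l/(l+1) = 0.8571.
Solving: l = 6.
Then |L| = ℏ√(6·7) = √42 ℏ.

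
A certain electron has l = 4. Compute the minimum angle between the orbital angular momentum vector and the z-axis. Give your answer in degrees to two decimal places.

θ_min ≈ 26.57°

|L| = √(l(l+1)) ℏ = 2√5 ℏ.
The smallest angle corresponds to the largest L_z, i.e. m_l = l = 4, giving L_z = 4ℏ.
cos θ_min = 4/√20, so θ_min ≈ 26.57°.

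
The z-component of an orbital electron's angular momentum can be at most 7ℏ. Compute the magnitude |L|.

Since max m_l = l, l = 7.
|L| = ℏ√(l(l+1)) = 2√14 ℏ.

|L| = 2√14 ℏ ≈ 7.483ℏ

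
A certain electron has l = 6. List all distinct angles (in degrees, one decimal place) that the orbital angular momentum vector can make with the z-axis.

θ ∈ {22.2°, 39.5°, 51.9°, 62.4°, 72.0°, 81.1°, 90.0°, 98.9°, 108.0°, 117.6°, 128.1°, 140.5°, 157.8°}

|L| = ℏ√(l(l+1)) = √42 ℏ.
cos θ = m_l/√42 for each m_l ∈ {-6, -5, -4, -3, -2, -1, 0, 1, 2, 3, 4, 5, 6}.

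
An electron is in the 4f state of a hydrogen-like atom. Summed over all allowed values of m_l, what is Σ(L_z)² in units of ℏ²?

4f means n = 4, l = 3.
m_l ∈ {-3, -2, -1, 0, 1, 2, 3}.
Σ m_l² = 2·(1 + 4 + 9) = 28.

Σ(L_z)² = 28 ℏ²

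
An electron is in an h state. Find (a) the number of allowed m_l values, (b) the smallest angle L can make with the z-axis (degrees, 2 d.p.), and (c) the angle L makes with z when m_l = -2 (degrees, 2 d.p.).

H corresponds to l = 5.
There are 2l+1 = 11 values of m_l.
cos θ_min = 5/√30, so θ_min ≈ 24.09°.
For m_l = -2: cos θ = -2/√30, θ ≈ 111.42°.

11 values; θ_min ≈ 24.09°; θ(m_l=-2) ≈ 111.42°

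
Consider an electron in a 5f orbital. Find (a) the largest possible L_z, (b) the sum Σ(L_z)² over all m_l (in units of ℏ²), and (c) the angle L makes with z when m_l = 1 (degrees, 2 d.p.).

For 5f, l = 3.
L_z,max = lℏ = 3ℏ.
Σ m_l² = 28, so Σ(L_z)² = 28 ℏ².
For m_l = 1: cos θ = 1/√12, θ ≈ 73.22°.

L_z,max = 3ℏ; Σ(L_z)² = 28 ℏ²; θ(m_l=1) ≈ 73.22°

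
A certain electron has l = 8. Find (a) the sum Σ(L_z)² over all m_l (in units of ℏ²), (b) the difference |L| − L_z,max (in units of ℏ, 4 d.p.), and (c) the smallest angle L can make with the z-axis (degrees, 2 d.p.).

Σ m_l² = 408, so Σ(L_z)² = 408 ℏ².
|L| − L_z,max = (6√2 − 8)ℏ ≈ 0.4853ℏ.
cos θ_min = 8/√72, so θ_min ≈ 19.47°.

Σ(L_z)² = 408 ℏ²; |L|−L_z,max ≈ 0.4853ℏ; θ_min ≈ 19.47°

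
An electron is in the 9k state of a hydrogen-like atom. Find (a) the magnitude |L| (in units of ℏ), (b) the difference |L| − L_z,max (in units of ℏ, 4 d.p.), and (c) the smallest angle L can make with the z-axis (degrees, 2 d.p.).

9k means n = 9, l = 7.
|L| = ℏ√(7·8) = 2√14 ℏ ≈ 7.483ℏ.
|L| − L_z,max = (2√14 − 7)ℏ ≈ 0.4833ℏ.
cos θ_min = 7/√56, so θ_min ≈ 20.70°.

|L| = 2√14 ℏ ≈ 7.483ℏ; |L|−L_z,max ≈ 0.4833ℏ; θ_min ≈ 20.70°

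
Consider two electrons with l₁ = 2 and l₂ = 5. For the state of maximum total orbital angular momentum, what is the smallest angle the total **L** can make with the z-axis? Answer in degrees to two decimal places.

θ_min ≈ 20.70°

L runs from |2 − 5| = 3 to 2 + 5 = 7.
L ∈ {3, 4, 5, 6, 7}.
The maximum is L = 7, with |L_tot| = ℏ√(7·8) = 2√14 ℏ.
The minimum angle with z is arccos(7/√56) ≈ 20.70°.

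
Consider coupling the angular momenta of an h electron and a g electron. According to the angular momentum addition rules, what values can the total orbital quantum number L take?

The total orbital quantum number L ranges from |l₁ − l₂| to l₁ + l₂ in integer steps.
L ∈ {1, 2, 3, 4, 5, 6, 7, 8, 9}.

L = 1, 2, 3, 4, 5, 6, 7, 8, 9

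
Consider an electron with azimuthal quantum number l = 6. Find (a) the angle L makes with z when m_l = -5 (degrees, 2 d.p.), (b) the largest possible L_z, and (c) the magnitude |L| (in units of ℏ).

For m_l = -5: cos θ = -5/√42, θ ≈ 140.49°.
L_z,max = lℏ = 6ℏ.
|L| = ℏ√(6·7) = √42 ℏ ≈ 6.481ℏ.

θ(m_l=-5) ≈ 140.49°; L_z,max = 6ℏ; |L| = √42 ℏ ≈ 6.481ℏ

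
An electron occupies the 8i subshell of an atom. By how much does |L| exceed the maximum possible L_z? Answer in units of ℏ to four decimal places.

|L| − L_z,max ≈ 0.4807ℏ

For 8i, l = 6.
|L| = √42 ℏ ≈ 6.4807ℏ, while L_z,max = lℏ = 6ℏ.
The difference is (√42 − 6)ℏ ≈ 0.4807ℏ.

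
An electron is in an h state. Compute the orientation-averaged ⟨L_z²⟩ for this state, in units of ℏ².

⟨L_z²⟩ = 10 ℏ²

For an h orbital, l = 5.
m_l ∈ {-5, -4, -3, -2, -1, 0, 1, 2, 3, 4, 5}.
Average of L_z² over 11 states: 110/11 ℏ² = 10 ℏ².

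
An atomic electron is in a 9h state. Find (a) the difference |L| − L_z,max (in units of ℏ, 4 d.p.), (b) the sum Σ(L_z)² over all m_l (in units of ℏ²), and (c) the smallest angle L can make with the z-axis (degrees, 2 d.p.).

The 9h subshell has l = 5.
|L| − L_z,max = (√30 − 5)ℏ ≈ 0.4772ℏ.
Σ m_l² = 110, so Σ(L_z)² = 110 ℏ².
cos θ_min = 5/√30, so θ_min ≈ 24.09°.

|L|−L_z,max ≈ 0.4772ℏ; Σ(L_z)² = 110 ℏ²; θ_min ≈ 24.09°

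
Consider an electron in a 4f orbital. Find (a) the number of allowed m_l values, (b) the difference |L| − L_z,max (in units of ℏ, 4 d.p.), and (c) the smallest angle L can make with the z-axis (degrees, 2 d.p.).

4f means n = 4, l = 3.
There are 2l+1 = 7 values of m_l.
|L| − L_z,max = (2√3 − 3)ℏ ≈ 0.4641ℏ.
cos θ_min = 3/√12, so θ_min ≈ 30.00°.

7 values; |L|−L_z,max ≈ 0.4641ℏ; θ_min ≈ 30.00°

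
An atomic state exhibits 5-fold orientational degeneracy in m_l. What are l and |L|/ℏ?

Since there are 2l+1 = 5 values of m_l, l = 2.
|L| = ℏ√(l(l+1)) = ℏ√(2·3) = √6 ℏ.

l = 2, |L| = √6 ℏ ≈ 2.449ℏ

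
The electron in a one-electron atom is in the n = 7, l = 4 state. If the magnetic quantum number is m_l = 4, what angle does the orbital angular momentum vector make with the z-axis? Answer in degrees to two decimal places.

θ ≈ 26.57°

|L| = √(l(l+1)) ℏ = 2√5 ℏ.
L_z = m_l ℏ = 4ℏ.
cos θ = L_z/|L| = 4/√20, so θ ≈ 26.57°.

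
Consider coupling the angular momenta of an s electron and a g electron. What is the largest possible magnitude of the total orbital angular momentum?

|L_tot|_max = 2√5 ℏ ≈ 4.472ℏ

By the triangle rule, |l₁ − l₂| ≤ L ≤ l₁ + l₂.
So L can be 4.
The largest magnitude corresponds to L = 4: |L_tot| = ℏ√(4·5) = 2√5 ℏ.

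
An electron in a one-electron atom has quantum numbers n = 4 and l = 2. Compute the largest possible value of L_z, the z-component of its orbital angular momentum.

L_z = m_l ℏ with m_l ∈ {−2, …, 2}; the maximum is m_l = 2.

L_z,max = 2ℏ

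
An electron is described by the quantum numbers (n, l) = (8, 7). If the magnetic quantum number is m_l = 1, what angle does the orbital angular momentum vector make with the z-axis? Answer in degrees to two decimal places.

|L|² = l(l+1)ℏ² = 56ℏ², so |L| = 2√14 ℏ.
L_z = m_l ℏ = 1ℏ.
cos θ = L_z/|L| = 1/√56, so θ ≈ 82.32°.

θ ≈ 82.32°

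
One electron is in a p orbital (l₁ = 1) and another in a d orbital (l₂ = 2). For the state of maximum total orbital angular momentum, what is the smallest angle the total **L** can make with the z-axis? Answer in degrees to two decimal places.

θ_min ≈ 30.00°

The total orbital quantum number L ranges from |l₁ − l₂| to l₁ + l₂ in integer steps.
Allowed values: L = 1, 2, 3.
The maximum is L = 3, with |L_tot| = ℏ√(3·4) = 2√3 ℏ.
The minimum angle with z is arccos(3/√12) ≈ 30.00°.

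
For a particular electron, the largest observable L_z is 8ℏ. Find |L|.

|L| = 6√2 ℏ ≈ 8.485ℏ

Since max m_l = l, l = 8.
Then |L| = ℏ√(8·9) = 6√2 ℏ.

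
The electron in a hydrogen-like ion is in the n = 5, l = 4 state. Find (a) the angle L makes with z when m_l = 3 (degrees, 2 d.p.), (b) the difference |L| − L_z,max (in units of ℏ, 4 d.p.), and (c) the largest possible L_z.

For m_l = 3: cos θ = 3/√20, θ ≈ 47.87°.
|L| − L_z,max = (2√5 − 4)ℏ ≈ 0.4721ℏ.
L_z,max = lℏ = 4ℏ.

θ(m_l=3) ≈ 47.87°; |L|−L_z,max ≈ 0.4721ℏ; L_z,max = 4ℏ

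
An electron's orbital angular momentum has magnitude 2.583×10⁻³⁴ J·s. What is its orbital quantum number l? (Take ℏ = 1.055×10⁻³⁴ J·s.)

l = 2

|L|/ℏ = (2.583×10⁻³⁴)/(1.055×10⁻³⁴) ≈ 2.448.
(|L|/ℏ)² = l(l+1) ≈ 5.99 ⇒ l = 2.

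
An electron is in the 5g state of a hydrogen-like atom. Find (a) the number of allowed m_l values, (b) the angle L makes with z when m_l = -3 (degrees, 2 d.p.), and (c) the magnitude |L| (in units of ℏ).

For 5g, l = 4.
There are 2l+1 = 9 values of m_l.
For m_l = -3: cos θ = -3/√20, θ ≈ 132.13°.
|L| = ℏ√(4·5) = 2√5 ℏ ≈ 4.472ℏ.

9 values; θ(m_l=-3) ≈ 132.13°; |L| = 2√5 ℏ ≈ 4.472ℏ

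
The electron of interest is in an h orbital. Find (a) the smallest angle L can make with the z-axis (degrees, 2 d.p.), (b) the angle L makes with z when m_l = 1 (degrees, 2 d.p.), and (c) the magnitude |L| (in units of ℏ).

θ_min ≈ 24.09°; θ(m_l=1) ≈ 79.48°; |L| = √30 ℏ ≈ 5.477ℏ

The letter h corresponds to l = 5.
cos θ_min = 5/√30, so θ_min ≈ 24.09°.
For m_l = 1: cos θ = 1/√30, θ ≈ 79.48°.
|L| = ℏ√(5·6) = √30 ℏ ≈ 5.477ℏ.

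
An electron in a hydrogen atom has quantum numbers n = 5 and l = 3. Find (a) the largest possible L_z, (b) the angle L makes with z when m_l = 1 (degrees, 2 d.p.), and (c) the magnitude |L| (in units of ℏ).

L_z,max = 3ℏ; θ(m_l=1) ≈ 73.22°; |L| = 2√3 ℏ ≈ 3.464ℏ

L_z,max = lℏ = 3ℏ.
For m_l = 1: cos θ = 1/√12, θ ≈ 73.22°.
|L| = ℏ√(3·4) = 2√3 ℏ ≈ 3.464ℏ.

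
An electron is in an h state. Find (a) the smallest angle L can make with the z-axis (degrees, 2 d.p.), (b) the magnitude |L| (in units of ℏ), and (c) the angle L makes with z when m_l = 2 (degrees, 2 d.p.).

An h state has l = 5.
cos θ_min = 5/√30, so θ_min ≈ 24.09°.
|L| = ℏ√(5·6) = √30 ℏ ≈ 5.477ℏ.
For m_l = 2: cos θ = 2/√30, θ ≈ 68.58°.

θ_min ≈ 24.09°; |L| = √30 ℏ ≈ 5.477ℏ; θ(m_l=2) ≈ 68.58°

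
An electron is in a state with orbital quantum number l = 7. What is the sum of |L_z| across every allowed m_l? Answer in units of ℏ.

m_l runs from −7 to 7, i.e. {-7, -6, -5, -4, -3, -2, -1, 0, 1, 2, 3, 4, 5, 6, 7}.
Σ|m_l| = l(l+1) = 56.

Σ|L_z| = 56 ℏ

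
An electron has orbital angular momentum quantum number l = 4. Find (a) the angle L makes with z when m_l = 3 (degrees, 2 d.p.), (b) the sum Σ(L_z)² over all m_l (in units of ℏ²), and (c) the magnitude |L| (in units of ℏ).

θ(m_l=3) ≈ 47.87°; Σ(L_z)² = 60 ℏ²; |L| = 2√5 ℏ ≈ 4.472ℏ

For m_l = 3: cos θ = 3/√20, θ ≈ 47.87°.
Σ m_l² = 60, so Σ(L_z)² = 60 ℏ².
|L| = ℏ√(4·5) = 2√5 ℏ ≈ 4.472ℏ.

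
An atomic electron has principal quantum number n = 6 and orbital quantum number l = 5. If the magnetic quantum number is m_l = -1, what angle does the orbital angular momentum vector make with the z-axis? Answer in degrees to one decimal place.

θ ≈ 100.5°

|L| = ℏ√(l(l+1)) = √30 ℏ.
L_z = m_l ℏ = −1ℏ.
cos θ = L_z/|L| = -1/√30, so θ ≈ 100.5°.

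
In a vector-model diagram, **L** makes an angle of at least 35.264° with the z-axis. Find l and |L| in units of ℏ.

l = 2, |L| = √6 ℏ ≈ 2.449ℏ

cos²θ_min = l/(l+1) = 0.6667.
Solving: l = 2.
Then |L| = ℏ√(2·3) = √6 ℏ.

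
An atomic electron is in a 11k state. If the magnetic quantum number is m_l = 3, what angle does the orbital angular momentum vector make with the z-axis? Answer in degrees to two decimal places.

θ ≈ 66.37°

The 11k subshell has l = 7.
|L|² = l(l+1)ℏ² = 56ℏ², so |L| = 2√14 ℏ.
L_z = m_l ℏ = 3ℏ.
cos θ = L_z/|L| = 3/√56, so θ ≈ 66.37°.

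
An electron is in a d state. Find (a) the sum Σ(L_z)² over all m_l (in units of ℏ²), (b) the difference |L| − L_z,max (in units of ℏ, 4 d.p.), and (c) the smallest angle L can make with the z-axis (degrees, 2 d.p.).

Σ(L_z)² = 10 ℏ²; |L|−L_z,max ≈ 0.4495ℏ; θ_min ≈ 35.26°

D corresponds to l = 2.
Σ m_l² = 10, so Σ(L_z)² = 10 ℏ².
|L| − L_z,max = (√6 − 2)ℏ ≈ 0.4495ℏ.
cos θ_min = 2/√6, so θ_min ≈ 35.26°.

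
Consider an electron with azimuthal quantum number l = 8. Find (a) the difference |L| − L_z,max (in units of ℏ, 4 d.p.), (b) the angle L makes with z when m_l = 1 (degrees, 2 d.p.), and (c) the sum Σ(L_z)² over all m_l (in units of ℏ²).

|L|−L_z,max ≈ 0.4853ℏ; θ(m_l=1) ≈ 83.23°; Σ(L_z)² = 408 ℏ²

|L| − L_z,max = (6√2 − 8)ℏ ≈ 0.4853ℏ.
For m_l = 1: cos θ = 1/√72, θ ≈ 83.23°.
Σ m_l² = 408, so Σ(L_z)² = 408 ℏ².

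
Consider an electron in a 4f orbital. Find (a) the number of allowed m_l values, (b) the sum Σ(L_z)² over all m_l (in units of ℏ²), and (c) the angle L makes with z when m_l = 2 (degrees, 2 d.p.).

7 values; Σ(L_z)² = 28 ℏ²; θ(m_l=2) ≈ 54.74°

4f means n = 4, l = 3.
There are 2l+1 = 7 values of m_l.
Σ m_l² = 28, so Σ(L_z)² = 28 ℏ².
For m_l = 2: cos θ = 2/√12, θ ≈ 54.74°.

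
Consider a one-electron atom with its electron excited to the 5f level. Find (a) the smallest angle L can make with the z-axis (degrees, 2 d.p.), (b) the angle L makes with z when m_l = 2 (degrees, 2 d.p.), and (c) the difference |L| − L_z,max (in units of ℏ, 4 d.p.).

θ_min ≈ 30.00°; θ(m_l=2) ≈ 54.74°; |L|−L_z,max ≈ 0.4641ℏ

The 5f level has l = 3.
cos θ_min = 3/√12, so θ_min ≈ 30.00°.
For m_l = 2: cos θ = 2/√12, θ ≈ 54.74°.
|L| − L_z,max = (2√3 − 3)ℏ ≈ 0.4641ℏ.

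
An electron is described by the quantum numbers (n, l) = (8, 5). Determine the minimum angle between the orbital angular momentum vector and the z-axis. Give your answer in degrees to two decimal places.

θ_min ≈ 24.09°

|L| = √(l(l+1)) ℏ = √30 ℏ.
The smallest angle corresponds to the largest L_z, i.e. m_l = l = 5, giving L_z = 5ℏ.
cos θ_min = 5/√30, so θ_min ≈ 24.09°.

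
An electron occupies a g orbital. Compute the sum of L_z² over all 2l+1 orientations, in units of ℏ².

A g state has l = 4.
m_l ∈ {-4, -3, -2, -1, 0, 1, 2, 3, 4}.
Σ m_l² = 2·(1 + 4 + 9 + 16) = 60.

Σ(L_z)² = 60 ℏ²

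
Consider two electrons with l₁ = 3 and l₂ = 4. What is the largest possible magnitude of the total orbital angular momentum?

L runs from |3 − 4| = 1 to 3 + 4 = 7.
Allowed values: L = 1, 2, 3, 4, 5, 6, 7.
The largest magnitude corresponds to L = 7: |L_tot| = ℏ√(7·8) = 2√14 ℏ.

|L_tot|_max = 2√14 ℏ ≈ 7.483ℏ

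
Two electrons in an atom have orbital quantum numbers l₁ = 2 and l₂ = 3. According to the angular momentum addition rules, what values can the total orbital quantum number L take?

L = 1, 2, 3, 4, 5

The total orbital quantum number L ranges from |l₁ − l₂| to l₁ + l₂ in integer steps.
So L can be 1, 2, 3, 4, 5.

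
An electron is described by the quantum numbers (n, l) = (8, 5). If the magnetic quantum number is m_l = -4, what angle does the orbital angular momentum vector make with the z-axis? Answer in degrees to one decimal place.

|L| = √(l(l+1)) ℏ = √30 ℏ.
L_z = m_l ℏ = −4ℏ.
cos θ = L_z/|L| = -4/√30, so θ ≈ 136.9°.

θ ≈ 136.9°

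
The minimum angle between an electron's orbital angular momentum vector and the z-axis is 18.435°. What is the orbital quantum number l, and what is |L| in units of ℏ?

l = 9, |L| = 3√10 ℏ ≈ 9.487ℏ

cos²θ_min = l/(l+1) = 0.9000.
l = cos²θ/sin²θ ≈ 9.
Then |L| = ℏ√(9·10) = 3√10 ℏ.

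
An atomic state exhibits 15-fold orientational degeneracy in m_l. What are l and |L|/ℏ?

Since there are 2l+1 = 15 values of m_l, l = 7.
Then |L| = √(l(l+1)) ℏ = 2√14 ℏ.

l = 7, |L| = 2√14 ℏ ≈ 7.483ℏ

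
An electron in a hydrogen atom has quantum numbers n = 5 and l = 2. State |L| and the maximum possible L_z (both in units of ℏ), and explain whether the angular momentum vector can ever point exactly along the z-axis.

No: L_z,max = 2ℏ < |L| = √6 ℏ ≈ 2.449ℏ

|L| = √6 ℏ ≈ 2.4495ℏ, while L_z,max = lℏ = 2ℏ.
Since |L| > L_z,max, the vector can never point exactly along z; the closest it comes is θ_min = arccos(2/√6) ≈ 35.3°.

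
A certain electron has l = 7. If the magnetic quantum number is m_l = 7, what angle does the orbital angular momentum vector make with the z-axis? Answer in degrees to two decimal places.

|L| = √(l(l+1)) ℏ = 2√14 ℏ.
L_z = m_l ℏ = 7ℏ.
cos θ = L_z/|L| = 7/√56, so θ ≈ 20.70°.

θ ≈ 20.70°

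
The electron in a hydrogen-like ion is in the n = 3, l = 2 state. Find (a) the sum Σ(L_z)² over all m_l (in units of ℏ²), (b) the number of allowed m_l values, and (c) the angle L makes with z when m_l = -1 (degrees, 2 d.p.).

Σ(L_z)² = 10 ℏ²; 5 values; θ(m_l=-1) ≈ 114.09°

Σ m_l² = 10, so Σ(L_z)² = 10 ℏ².
There are 2l+1 = 5 values of m_l.
For m_l = -1: cos θ = -1/√6, θ ≈ 114.09°.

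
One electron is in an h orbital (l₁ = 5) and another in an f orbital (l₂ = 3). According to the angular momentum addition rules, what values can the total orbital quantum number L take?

L = 2, 3, 4, 5, 6, 7, 8

Angular momentum addition gives L = |l₁ − l₂|, …, l₁ + l₂.
So L can be 2, 3, 4, 5, 6, 7, 8.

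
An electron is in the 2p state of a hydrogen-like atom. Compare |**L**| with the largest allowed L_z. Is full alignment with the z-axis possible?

No: L_z,max = 1ℏ < |L| = √2 ℏ ≈ 1.414ℏ

2p means n = 2, l = 1.
|L| = √2 ℏ ≈ 1.4142ℏ, while L_z,max = lℏ = 1ℏ.
Since |L| > L_z,max, the vector can never point exactly along z; the closest it comes is θ_min = arccos(1/√2) ≈ 45.0°.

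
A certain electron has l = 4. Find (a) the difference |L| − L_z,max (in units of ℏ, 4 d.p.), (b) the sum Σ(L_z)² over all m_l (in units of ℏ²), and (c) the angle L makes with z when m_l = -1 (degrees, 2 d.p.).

|L| − L_z,max = (2√5 − 4)ℏ ≈ 0.4721ℏ.
Σ m_l² = 60, so Σ(L_z)² = 60 ℏ².
For m_l = -1: cos θ = -1/√20, θ ≈ 102.92°.

|L|−L_z,max ≈ 0.4721ℏ; Σ(L_z)² = 60 ℏ²; θ(m_l=-1) ≈ 102.92°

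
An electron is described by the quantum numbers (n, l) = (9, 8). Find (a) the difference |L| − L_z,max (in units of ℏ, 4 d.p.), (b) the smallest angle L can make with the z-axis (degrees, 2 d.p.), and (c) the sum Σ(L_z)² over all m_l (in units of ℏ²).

|L|−L_z,max ≈ 0.4853ℏ; θ_min ≈ 19.47°; Σ(L_z)² = 408 ℏ²

|L| − L_z,max = (6√2 − 8)ℏ ≈ 0.4853ℏ.
cos θ_min = 8/√72, so θ_min ≈ 19.47°.
Σ m_l² = 408, so Σ(L_z)² = 408 ℏ².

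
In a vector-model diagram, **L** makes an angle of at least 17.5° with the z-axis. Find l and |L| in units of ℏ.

At minimum angle, m_l = l, so cos θ = l/√(l(l+1)); cos²θ = l/(l+1) = 0.9096.
Thus l = 0.9096/(1 − 0.9096) ≈ 10.
Then |L| = ℏ√(10·11) = √110 ℏ.

l = 10, |L| = √110 ℏ ≈ 10.488ℏ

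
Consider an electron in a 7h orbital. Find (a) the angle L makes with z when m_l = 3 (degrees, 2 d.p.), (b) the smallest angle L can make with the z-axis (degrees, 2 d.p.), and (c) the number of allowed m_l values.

θ(m_l=3) ≈ 56.79°; θ_min ≈ 24.09°; 11 values

For 7h, l = 5.
For m_l = 3: cos θ = 3/√30, θ ≈ 56.79°.
cos θ_min = 5/√30, so θ_min ≈ 24.09°.
There are 2l+1 = 11 values of m_l.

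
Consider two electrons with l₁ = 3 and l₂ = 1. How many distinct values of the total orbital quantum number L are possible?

Angular momentum addition gives L = |l₁ − l₂|, …, l₁ + l₂.
L ∈ {2, 3, 4}.
That is 3 values.

3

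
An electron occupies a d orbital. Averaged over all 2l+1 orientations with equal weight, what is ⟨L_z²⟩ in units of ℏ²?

⟨L_z²⟩ = 2 ℏ²

The letter d corresponds to l = 2.
The allowed m_l values are -2, -1, 0, 1, 2.
⟨L_z²⟩ = ℏ²·l(l+1)/3 = 2ℏ².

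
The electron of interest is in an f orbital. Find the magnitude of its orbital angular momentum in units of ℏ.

|L| = 2√3 ℏ ≈ 3.464ℏ

The letter f corresponds to l = 3.
|L| = ℏ√(l(l+1)) = ℏ√(3·4) = 2√3 ℏ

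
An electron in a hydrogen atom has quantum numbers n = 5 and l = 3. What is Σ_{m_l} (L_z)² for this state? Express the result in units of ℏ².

Σ(L_z)² = 28 ℏ²

m_l ∈ {-3, -2, -1, 0, 1, 2, 3}.
Summing m² from −3 to 3: Σ m_l² = 28.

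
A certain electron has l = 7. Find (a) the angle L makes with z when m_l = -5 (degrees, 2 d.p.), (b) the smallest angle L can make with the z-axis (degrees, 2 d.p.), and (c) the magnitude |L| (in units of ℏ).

θ(m_l=-5) ≈ 131.92°; θ_min ≈ 20.70°; |L| = 2√14 ℏ ≈ 7.483ℏ

For m_l = -5: cos θ = -5/√56, θ ≈ 131.92°.
cos θ_min = 7/√56, so θ_min ≈ 20.70°.
|L| = ℏ√(7·8) = 2√14 ℏ ≈ 7.483ℏ.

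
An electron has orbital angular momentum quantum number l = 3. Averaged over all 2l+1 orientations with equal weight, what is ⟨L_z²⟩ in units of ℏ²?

The allowed m_l values are -3, -2, -1, 0, 1, 2, 3.
⟨L_z²⟩ = ℏ²·l(l+1)/3 = 4ℏ².

⟨L_z²⟩ = 4 ℏ²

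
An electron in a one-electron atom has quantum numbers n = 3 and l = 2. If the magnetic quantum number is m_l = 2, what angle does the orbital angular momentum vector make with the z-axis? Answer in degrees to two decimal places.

|L| = ℏ√(l(l+1)) = √6 ℏ.
L_z = m_l ℏ = 2ℏ.
cos θ = L_z/|L| = 2/√6, so θ ≈ 35.26°.

θ ≈ 35.26°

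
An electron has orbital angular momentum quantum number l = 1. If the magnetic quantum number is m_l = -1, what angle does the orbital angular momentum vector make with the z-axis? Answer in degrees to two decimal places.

|L| = ℏ√(l(l+1)) = √2 ℏ.
L_z = m_l ℏ = −1ℏ.
cos θ = L_z/|L| = -1/√2, so θ ≈ 135.00°.

θ ≈ 135.00°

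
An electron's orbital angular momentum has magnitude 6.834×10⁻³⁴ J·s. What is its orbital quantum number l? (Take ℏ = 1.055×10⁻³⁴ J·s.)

l = 6

Dividing by ℏ: |L|/ℏ ≈ 6.478.
(|L|/ℏ)² = l(l+1) ≈ 41.96 ⇒ l = 6.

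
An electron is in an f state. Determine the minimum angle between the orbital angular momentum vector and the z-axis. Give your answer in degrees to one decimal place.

For an f orbital, l = 3.
|L| = √(l(l+1)) ℏ = 2√3 ℏ.
The smallest angle corresponds to the largest L_z, i.e. m_l = l = 3, giving L_z = 3ℏ.
cos θ_min = 3/√12, so θ_min ≈ 30.0°.

θ_min ≈ 30.0°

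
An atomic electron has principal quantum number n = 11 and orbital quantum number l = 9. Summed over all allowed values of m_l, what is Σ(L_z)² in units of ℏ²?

Σ(L_z)² = 570 ℏ²

m_l ∈ {-9, -8, -7, -6, -5, -4, -3, -2, -1, 0, 1, 2, 3, 4, 5, 6, 7, 8, 9}.
Σ m_l² = 2·(1 + 4 + 9 + 16 + 25 + 36 + 49 + 64 + 81) = 570.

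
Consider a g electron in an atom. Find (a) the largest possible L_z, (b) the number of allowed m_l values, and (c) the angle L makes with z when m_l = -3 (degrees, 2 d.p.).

A g state has l = 4.
L_z,max = lℏ = 4ℏ.
There are 2l+1 = 9 values of m_l.
For m_l = -3: cos θ = -3/√20, θ ≈ 132.13°.

L_z,max = 4ℏ; 9 values; θ(m_l=-3) ≈ 132.13°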